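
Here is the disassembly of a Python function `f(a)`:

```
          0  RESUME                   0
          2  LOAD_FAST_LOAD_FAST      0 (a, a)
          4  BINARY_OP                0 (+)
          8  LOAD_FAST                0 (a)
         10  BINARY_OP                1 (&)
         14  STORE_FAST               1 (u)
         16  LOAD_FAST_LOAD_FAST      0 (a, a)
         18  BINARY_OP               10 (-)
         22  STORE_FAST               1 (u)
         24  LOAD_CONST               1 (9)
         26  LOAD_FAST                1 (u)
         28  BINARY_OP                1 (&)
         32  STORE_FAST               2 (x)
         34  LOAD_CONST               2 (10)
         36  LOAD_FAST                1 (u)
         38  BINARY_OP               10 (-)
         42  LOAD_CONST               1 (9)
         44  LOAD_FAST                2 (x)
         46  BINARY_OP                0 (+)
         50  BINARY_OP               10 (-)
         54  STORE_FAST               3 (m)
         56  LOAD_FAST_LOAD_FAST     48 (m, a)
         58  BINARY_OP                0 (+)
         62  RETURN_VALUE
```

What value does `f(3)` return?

4

LOAD_FAST_LOAD_FAST a,a → push 3,3. Stack: [3, 3]
BINARY_OP + → 3 + 3 = 6. Stack: [6]
LOAD_FAST a → push 3. Stack: [6, 3]
BINARY_OP & → 6 & 3 = 2. Stack: [2]
STORE_FAST u → u=2. Stack: []
LOAD_FAST_LOAD_FAST a,a → push 3,3. Stack: [3, 3]
BINARY_OP - → 3 - 3 = 0. Stack: [0]
STORE_FAST u → u=0. Stack: []
LOAD_CONST → push 9. Stack: [9]
LOAD_FAST u → push 0. Stack: [9, 0]
BINARY_OP & → 9 & 0 = 0. Stack: [0]
STORE_FAST x → x=0. Stack: []
LOAD_CONST → push 10. Stack: [10]
LOAD_FAST u → push 0. Stack: [10, 0]
BINARY_OP - → 10 - 0 = 10. Stack: [10]
LOAD_CONST → push 9. Stack: [10, 9]
LOAD_FAST x → push 0. Stack: [10, 9, 0]
BINARY_OP + → 9 + 0 = 9. Stack: [10, 9]
BINARY_OP - → 10 - 9 = 1. Stack: [1]
STORE_FAST m → m=1. Stack: []
LOAD_FAST_LOAD_FAST m,a → push 1,3. Stack: [1, 3]
BINARY_OP + → 1 + 3 = 4. Stack: [4]
RETURN_VALUE → return 4.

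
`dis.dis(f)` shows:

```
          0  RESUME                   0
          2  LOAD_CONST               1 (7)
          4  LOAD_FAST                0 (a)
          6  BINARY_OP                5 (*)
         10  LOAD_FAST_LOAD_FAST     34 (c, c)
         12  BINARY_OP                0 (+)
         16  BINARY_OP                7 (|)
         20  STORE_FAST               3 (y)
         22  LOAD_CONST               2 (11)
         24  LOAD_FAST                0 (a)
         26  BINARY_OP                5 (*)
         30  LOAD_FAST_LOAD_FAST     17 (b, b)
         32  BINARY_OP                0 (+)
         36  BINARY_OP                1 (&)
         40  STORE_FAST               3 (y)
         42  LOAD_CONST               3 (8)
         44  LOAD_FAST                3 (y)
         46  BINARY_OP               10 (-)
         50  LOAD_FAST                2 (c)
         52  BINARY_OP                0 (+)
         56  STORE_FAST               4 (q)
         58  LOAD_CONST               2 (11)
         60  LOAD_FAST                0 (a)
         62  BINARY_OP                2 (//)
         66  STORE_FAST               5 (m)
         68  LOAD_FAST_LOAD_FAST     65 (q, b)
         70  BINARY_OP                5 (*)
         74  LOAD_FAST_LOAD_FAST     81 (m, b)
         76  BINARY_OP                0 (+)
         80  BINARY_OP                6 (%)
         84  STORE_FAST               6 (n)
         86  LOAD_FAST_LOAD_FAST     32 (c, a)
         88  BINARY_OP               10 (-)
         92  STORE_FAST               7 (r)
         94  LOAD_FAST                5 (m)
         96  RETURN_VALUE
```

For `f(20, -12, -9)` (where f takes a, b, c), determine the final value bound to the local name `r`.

LOAD_CONST → push 7. Stack: [7]
LOAD_FAST a → push 20. Stack: [7, 20]
BINARY_OP * → 7 * 20 = 140. Stack: [140]
LOAD_FAST_LOAD_FAST c,c → push -9,-9. Stack: [140, -9, -9]
BINARY_OP + → -9 + -9 = -18. Stack: [140, -18]
BINARY_OP | → 140 | -18 = -18. Stack: [-18]
STORE_FAST y → y=-18. Stack: []
LOAD_CONST → push 11. Stack: [11]
LOAD_FAST a → push 20. Stack: [11, 20]
BINARY_OP * → 11 * 20 = 220. Stack: [220]
LOAD_FAST_LOAD_FAST b,b → push -12,-12. Stack: [220, -12, -12]
BINARY_OP + → -12 + -12 = -24. Stack: [220, -24]
BINARY_OP & → 220 & -24 = 200. Stack: [200]
STORE_FAST y → y=200. Stack: []
LOAD_CONST → push 8. Stack: [8]
LOAD_FAST y → push 200. Stack: [8, 200]
BINARY_OP - → 8 - 200 = -192. Stack: [-192]
LOAD_FAST c → push -9. Stack: [-192, -9]
BINARY_OP + → -192 + -9 = -201. Stack: [-201]
STORE_FAST q → q=-201. Stack: []
LOAD_CONST → push 11. Stack: [11]
LOAD_FAST a → push 20. Stack: [11, 20]
BINARY_OP // → 11 // 20 = 0. Stack: [0]
STORE_FAST m → m=0. Stack: []
LOAD_FAST_LOAD_FAST q,b → push -201,-12. Stack: [-201, -12]
BINARY_OP * → -201 * -12 = 2412. Stack: [2412]
LOAD_FAST_LOAD_FAST m,b → push 0,-12. Stack: [2412, 0, -12]
BINARY_OP + → 0 + -12 = -12. Stack: [2412, -12]
BINARY_OP % → 2412 % -12 = 0. Stack: [0]
STORE_FAST n → n=0. Stack: []
LOAD_FAST_LOAD_FAST c,a → push -9,20. Stack: [-9, 20]
BINARY_OP - → -9 - 20 = -29. Stack: [-29]
STORE_FAST r → r=-29. Stack: []
LOAD_FAST m → push 0. Stack: [0]
RETURN_VALUE → return 0.

-29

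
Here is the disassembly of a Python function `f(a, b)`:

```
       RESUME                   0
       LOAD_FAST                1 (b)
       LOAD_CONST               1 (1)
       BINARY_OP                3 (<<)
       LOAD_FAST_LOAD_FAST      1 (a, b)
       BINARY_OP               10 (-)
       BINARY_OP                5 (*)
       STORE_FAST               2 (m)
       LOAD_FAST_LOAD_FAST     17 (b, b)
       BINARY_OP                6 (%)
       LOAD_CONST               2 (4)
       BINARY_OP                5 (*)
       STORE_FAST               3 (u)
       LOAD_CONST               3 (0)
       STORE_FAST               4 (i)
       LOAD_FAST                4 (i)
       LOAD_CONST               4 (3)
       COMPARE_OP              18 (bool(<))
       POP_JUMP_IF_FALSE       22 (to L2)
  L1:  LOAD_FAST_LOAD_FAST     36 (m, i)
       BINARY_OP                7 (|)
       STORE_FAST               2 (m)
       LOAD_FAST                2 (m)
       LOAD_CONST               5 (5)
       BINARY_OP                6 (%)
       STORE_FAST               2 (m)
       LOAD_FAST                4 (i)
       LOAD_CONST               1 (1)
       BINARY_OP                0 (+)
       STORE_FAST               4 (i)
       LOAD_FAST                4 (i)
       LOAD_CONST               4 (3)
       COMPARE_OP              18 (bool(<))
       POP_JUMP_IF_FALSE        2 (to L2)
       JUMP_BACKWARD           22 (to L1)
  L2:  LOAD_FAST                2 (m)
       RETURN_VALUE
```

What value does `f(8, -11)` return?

3

LOAD_FAST b → push -11. Stack: [-11]
LOAD_CONST → push 1. Stack: [-11, 1]
BINARY_OP << → -11 << 1 = -22. Stack: [-22]
LOAD_FAST_LOAD_FAST a,b → push 8,-11. Stack: [-22, 8, -11]
BINARY_OP - → 8 - -11 = 19. Stack: [-22, 19]
BINARY_OP * → -22 * 19 = -418. Stack: [-418]
STORE_FAST m → m=-418. Stack: []
LOAD_FAST_LOAD_FAST b,b → push -11,-11. Stack: [-11, -11]
BINARY_OP % → -11 % -11 = 0. Stack: [0]
LOAD_CONST → push 4. Stack: [0, 4]
BINARY_OP * → 0 * 4 = 0. Stack: [0]
STORE_FAST u → u=0. Stack: []
LOAD_CONST → push 0. Stack: [0]
STORE_FAST i → i=0. Stack: []
LOAD_FAST i → push 0. Stack: [0]
LOAD_CONST → push 3. Stack: [0, 3]
COMPARE_OP bool(<) → 0 vs 3 = True. Stack: [True]
POP_JUMP_IF_FALSE → pop True; no jump. Stack: []
LOAD_FAST_LOAD_FAST m,i → push -418,0. Stack: [-418, 0]
BINARY_OP | → -418 | 0 = -418. Stack: [-418]
STORE_FAST m → m=-418. Stack: []
LOAD_FAST m → push -418. Stack: [-418]
LOAD_CONST → push 5. Stack: [-418, 5]
BINARY_OP % → -418 % 5 = 2. Stack: [2]
STORE_FAST m → m=2. Stack: []
LOAD_FAST i → push 0. Stack: [0]
LOAD_CONST → push 1. Stack: [0, 1]
BINARY_OP + → 0 + 1 = 1. Stack: [1]
STORE_FAST i → i=1. Stack: []
LOAD_FAST i → push 1. Stack: [1]
LOAD_CONST → push 3. Stack: [1, 3]
COMPARE_OP bool(<) → 1 vs 3 = True. Stack: [True]
POP_JUMP_IF_FALSE → pop True; no jump. Stack: []
LOAD_FAST_LOAD_FAST m,i → push 2,1. Stack: [2, 1]
BINARY_OP | → 2 | 1 = 3. Stack: [3]
STORE_FAST m → m=3. Stack: []
LOAD_FAST m → push 3. Stack: [3]
LOAD_CONST → push 5. Stack: [3, 5]
BINARY_OP % → 3 % 5 = 3. Stack: [3]
STORE_FAST m → m=3. Stack: []
LOAD_FAST i → push 1. Stack: [1]
LOAD_CONST → push 1. Stack: [1, 1]
BINARY_OP + → 1 + 1 = 2. Stack: [2]
STORE_FAST i → i=2. Stack: []
LOAD_FAST i → push 2. Stack: [2]
LOAD_CONST → push 3. Stack: [2, 3]
COMPARE_OP bool(<) → 2 vs 3 = True. Stack: [True]
POP_JUMP_IF_FALSE → pop True; no jump. Stack: []
LOAD_FAST_LOAD_FAST m,i → push 3,2. Stack: [3, 2]
BINARY_OP | → 3 | 2 = 3. Stack: [3]
STORE_FAST m → m=3. Stack: []
LOAD_FAST m → push 3. Stack: [3]
LOAD_CONST → push 5. Stack: [3, 5]
BINARY_OP % → 3 % 5 = 3. Stack: [3]
STORE_FAST m → m=3. Stack: []
LOAD_FAST i → push 2. Stack: [2]
LOAD_CONST → push 1. Stack: [2, 1]
BINARY_OP + → 2 + 1 = 3. Stack: [3]
STORE_FAST i → i=3. Stack: []
LOAD_FAST i → push 3. Stack: [3]
LOAD_CONST → push 3. Stack: [3, 3]
COMPARE_OP bool(<) → 3 vs 3 = False. Stack: [False]
POP_JUMP_IF_FALSE → pop False; jump. Stack: []
LOAD_FAST m → push 3. Stack: [3]
RETURN_VALUE → return 3.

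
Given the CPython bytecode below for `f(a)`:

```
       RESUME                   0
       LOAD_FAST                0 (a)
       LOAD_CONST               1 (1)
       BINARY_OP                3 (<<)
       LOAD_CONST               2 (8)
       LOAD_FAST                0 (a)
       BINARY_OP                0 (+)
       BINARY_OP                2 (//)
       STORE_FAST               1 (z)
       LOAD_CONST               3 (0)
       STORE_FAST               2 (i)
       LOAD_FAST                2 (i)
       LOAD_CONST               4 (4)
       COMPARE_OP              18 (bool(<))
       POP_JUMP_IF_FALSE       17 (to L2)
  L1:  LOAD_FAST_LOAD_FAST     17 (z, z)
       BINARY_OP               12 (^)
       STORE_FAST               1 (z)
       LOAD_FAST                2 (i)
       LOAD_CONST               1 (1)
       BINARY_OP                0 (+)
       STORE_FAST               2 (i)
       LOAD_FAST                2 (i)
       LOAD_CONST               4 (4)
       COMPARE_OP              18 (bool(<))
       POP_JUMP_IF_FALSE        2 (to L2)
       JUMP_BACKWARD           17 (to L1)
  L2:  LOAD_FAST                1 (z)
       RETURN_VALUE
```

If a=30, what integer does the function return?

0

LOAD_FAST a → push 30. Stack: [30]
LOAD_CONST → push 1. Stack: [30, 1]
BINARY_OP << → 30 << 1 = 60. Stack: [60]
LOAD_CONST → push 8. Stack: [60, 8]
LOAD_FAST a → push 30. Stack: [60, 8, 30]
BINARY_OP + → 8 + 30 = 38. Stack: [60, 38]
BINARY_OP // → 60 // 38 = 1. Stack: [1]
STORE_FAST z → z=1. Stack: []
LOAD_CONST → push 0. Stack: [0]
STORE_FAST i → i=0. Stack: []
LOAD_FAST i → push 0. Stack: [0]
LOAD_CONST → push 4. Stack: [0, 4]
COMPARE_OP bool(<) → 0 vs 4 = True. Stack: [True]
POP_JUMP_IF_FALSE → pop True; no jump. Stack: []
LOAD_FAST_LOAD_FAST z,z → push 1,1. Stack: [1, 1]
BINARY_OP ^ → 1 ^ 1 = 0. Stack: [0]
STORE_FAST z → z=0. Stack: []
LOAD_FAST i → push 0. Stack: [0]
LOAD_CONST → push 1. Stack: [0, 1]
BINARY_OP + → 0 + 1 = 1. Stack: [1]
STORE_FAST i → i=1. Stack: []
LOAD_FAST i → push 1. Stack: [1]
LOAD_CONST → push 4. Stack: [1, 4]
COMPARE_OP bool(<) → 1 vs 4 = True. Stack: [True]
POP_JUMP_IF_FALSE → pop True; no jump. Stack: []
LOAD_FAST_LOAD_FAST z,z → push 0,0. Stack: [0, 0]
BINARY_OP ^ → 0 ^ 0 = 0. Stack: [0]
STORE_FAST z → z=0. Stack: []
LOAD_FAST i → push 1. Stack: [1]
LOAD_CONST → push 1. Stack: [1, 1]
BINARY_OP + → 1 + 1 = 2. Stack: [2]
STORE_FAST i → i=2. Stack: []
LOAD_FAST i → push 2. Stack: [2]
LOAD_CONST → push 4. Stack: [2, 4]
COMPARE_OP bool(<) → 2 vs 4 = True. Stack: [True]
POP_JUMP_IF_FALSE → pop True; no jump. Stack: []
LOAD_FAST_LOAD_FAST z,z → push 0,0. Stack: [0, 0]
BINARY_OP ^ → 0 ^ 0 = 0. Stack: [0]
STORE_FAST z → z=0. Stack: []
LOAD_FAST i → push 2. Stack: [2]
LOAD_CONST → push 1. Stack: [2, 1]
BINARY_OP + → 2 + 1 = 3. Stack: [3]
STORE_FAST i → i=3. Stack: []
LOAD_FAST i → push 3. Stack: [3]
LOAD_CONST → push 4. Stack: [3, 4]
COMPARE_OP bool(<) → 3 vs 4 = True. Stack: [True]
POP_JUMP_IF_FALSE → pop True; no jump. Stack: []
LOAD_FAST_LOAD_FAST z,z → push 0,0. Stack: [0, 0]
BINARY_OP ^ → 0 ^ 0 = 0. Stack: [0]
STORE_FAST z → z=0. Stack: []
LOAD_FAST i → push 3. Stack: [3]
LOAD_CONST → push 1. Stack: [3, 1]
BINARY_OP + → 3 + 1 = 4. Stack: [4]
STORE_FAST i → i=4. Stack: []
LOAD_FAST i → push 4. Stack: [4]
LOAD_CONST → push 4. Stack: [4, 4]
COMPARE_OP bool(<) → 4 vs 4 = False. Stack: [False]
POP_JUMP_IF_FALSE → pop False; jump. Stack: []
LOAD_FAST z → push 0. Stack: [0]
RETURN_VALUE → return 0.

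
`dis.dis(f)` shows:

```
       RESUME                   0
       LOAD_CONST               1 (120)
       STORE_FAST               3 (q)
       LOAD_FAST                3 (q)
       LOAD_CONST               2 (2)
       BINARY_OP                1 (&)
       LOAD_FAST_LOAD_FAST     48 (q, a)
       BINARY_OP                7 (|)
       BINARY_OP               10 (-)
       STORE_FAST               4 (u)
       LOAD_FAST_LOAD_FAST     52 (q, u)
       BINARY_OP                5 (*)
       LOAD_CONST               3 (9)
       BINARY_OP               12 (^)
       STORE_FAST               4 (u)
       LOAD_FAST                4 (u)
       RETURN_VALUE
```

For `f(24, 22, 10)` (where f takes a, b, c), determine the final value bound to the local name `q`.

LOAD_CONST → push 120. Stack: [120]
STORE_FAST q → q=120. Stack: []
LOAD_FAST q → push 120. Stack: [120]
LOAD_CONST → push 2. Stack: [120, 2]
BINARY_OP & → 120 & 2 = 0. Stack: [0]
LOAD_FAST_LOAD_FAST q,a → push 120,24. Stack: [0, 120, 24]
BINARY_OP | → 120 | 24 = 120. Stack: [0, 120]
BINARY_OP - → 0 - 120 = -120. Stack: [-120]
STORE_FAST u → u=-120. Stack: []
LOAD_FAST_LOAD_FAST q,u → push 120,-120. Stack: [120, -120]
BINARY_OP * → 120 * -120 = -14400. Stack: [-14400]
LOAD_CONST → push 9. Stack: [-14400, 9]
BINARY_OP ^ → -14400 ^ 9 = -14391. Stack: [-14391]
STORE_FAST u → u=-14391. Stack: []
LOAD_FAST u → push -14391. Stack: [-14391]
RETURN_VALUE → return -14391.

120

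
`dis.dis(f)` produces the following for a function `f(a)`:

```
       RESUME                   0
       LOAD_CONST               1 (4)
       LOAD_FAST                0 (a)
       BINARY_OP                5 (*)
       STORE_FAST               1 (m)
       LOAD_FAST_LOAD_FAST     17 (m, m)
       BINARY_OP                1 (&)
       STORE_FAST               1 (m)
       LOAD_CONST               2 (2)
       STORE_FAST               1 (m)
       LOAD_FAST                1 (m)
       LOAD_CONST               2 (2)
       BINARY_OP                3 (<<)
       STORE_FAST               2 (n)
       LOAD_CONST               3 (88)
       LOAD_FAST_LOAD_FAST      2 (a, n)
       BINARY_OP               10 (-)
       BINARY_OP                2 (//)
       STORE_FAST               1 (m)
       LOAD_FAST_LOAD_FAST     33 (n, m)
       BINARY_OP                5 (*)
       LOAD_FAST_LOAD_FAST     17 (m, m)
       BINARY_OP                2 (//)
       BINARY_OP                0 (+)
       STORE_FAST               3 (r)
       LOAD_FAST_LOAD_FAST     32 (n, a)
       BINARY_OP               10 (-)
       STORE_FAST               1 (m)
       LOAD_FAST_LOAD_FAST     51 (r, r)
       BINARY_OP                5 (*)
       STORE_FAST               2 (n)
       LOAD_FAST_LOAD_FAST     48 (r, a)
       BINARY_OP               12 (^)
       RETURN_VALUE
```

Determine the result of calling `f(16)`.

73

LOAD_CONST → push 4. Stack: [4]
LOAD_FAST a → push 16. Stack: [4, 16]
BINARY_OP * → 4 * 16 = 64. Stack: [64]
STORE_FAST m → m=64. Stack: []
LOAD_FAST_LOAD_FAST m,m → push 64,64. Stack: [64, 64]
BINARY_OP & → 64 & 64 = 64. Stack: [64]
STORE_FAST m → m=64. Stack: []
LOAD_CONST → push 2. Stack: [2]
STORE_FAST m → m=2. Stack: []
LOAD_FAST m → push 2. Stack: [2]
LOAD_CONST → push 2. Stack: [2, 2]
BINARY_OP << → 2 << 2 = 8. Stack: [8]
STORE_FAST n → n=8. Stack: []
LOAD_CONST → push 88. Stack: [88]
LOAD_FAST_LOAD_FAST a,n → push 16,8. Stack: [88, 16, 8]
BINARY_OP - → 16 - 8 = 8. Stack: [88, 8]
BINARY_OP // → 88 // 8 = 11. Stack: [11]
STORE_FAST m → m=11. Stack: []
LOAD_FAST_LOAD_FAST n,m → push 8,11. Stack: [8, 11]
BINARY_OP * → 8 * 11 = 88. Stack: [88]
LOAD_FAST_LOAD_FAST m,m → push 11,11. Stack: [88, 11, 11]
BINARY_OP // → 11 // 11 = 1. Stack: [88, 1]
BINARY_OP + → 88 + 1 = 89. Stack: [89]
STORE_FAST r → r=89. Stack: []
LOAD_FAST_LOAD_FAST n,a → push 8,16. Stack: [8, 16]
BINARY_OP - → 8 - 16 = -8. Stack: [-8]
STORE_FAST m → m=-8. Stack: []
LOAD_FAST_LOAD_FAST r,r → push 89,89. Stack: [89, 89]
BINARY_OP * → 89 * 89 = 7921. Stack: [7921]
STORE_FAST n → n=7921. Stack: []
LOAD_FAST_LOAD_FAST r,a → push 89,16. Stack: [89, 16]
BINARY_OP ^ → 89 ^ 16 = 73. Stack: [73]
RETURN_VALUE → return 73.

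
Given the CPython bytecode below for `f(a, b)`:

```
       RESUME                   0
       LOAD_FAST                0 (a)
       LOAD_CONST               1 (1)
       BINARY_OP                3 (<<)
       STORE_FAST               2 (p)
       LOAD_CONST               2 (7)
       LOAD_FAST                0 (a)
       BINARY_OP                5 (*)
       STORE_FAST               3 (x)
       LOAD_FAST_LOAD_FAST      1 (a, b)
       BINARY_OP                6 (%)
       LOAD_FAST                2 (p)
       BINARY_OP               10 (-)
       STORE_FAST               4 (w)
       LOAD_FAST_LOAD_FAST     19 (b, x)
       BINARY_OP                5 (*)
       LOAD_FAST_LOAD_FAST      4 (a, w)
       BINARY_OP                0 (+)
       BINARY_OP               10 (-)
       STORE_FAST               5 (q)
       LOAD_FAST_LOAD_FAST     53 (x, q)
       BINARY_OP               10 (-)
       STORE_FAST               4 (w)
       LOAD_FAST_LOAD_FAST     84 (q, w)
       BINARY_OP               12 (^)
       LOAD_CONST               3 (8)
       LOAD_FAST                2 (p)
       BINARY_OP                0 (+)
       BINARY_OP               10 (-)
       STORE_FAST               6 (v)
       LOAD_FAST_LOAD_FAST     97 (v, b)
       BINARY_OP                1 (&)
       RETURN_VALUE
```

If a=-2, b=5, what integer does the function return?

LOAD_FAST a → push -2. Stack: [-2]
LOAD_CONST → push 1. Stack: [-2, 1]
BINARY_OP << → -2 << 1 = -4. Stack: [-4]
STORE_FAST p → p=-4. Stack: []
LOAD_CONST → push 7. Stack: [7]
LOAD_FAST a → push -2. Stack: [7, -2]
BINARY_OP * → 7 * -2 = -14. Stack: [-14]
STORE_FAST x → x=-14. Stack: []
LOAD_FAST_LOAD_FAST a,b → push -2,5. Stack: [-2, 5]
BINARY_OP % → -2 % 5 = 3. Stack: [3]
LOAD_FAST p → push -4. Stack: [3, -4]
BINARY_OP - → 3 - -4 = 7. Stack: [7]
STORE_FAST w → w=7. Stack: []
LOAD_FAST_LOAD_FAST b,x → push 5,-14. Stack: [5, -14]
BINARY_OP * → 5 * -14 = -70. Stack: [-70]
LOAD_FAST_LOAD_FAST a,w → push -2,7. Stack: [-70, -2, 7]
BINARY_OP + → -2 + 7 = 5. Stack: [-70, 5]
BINARY_OP - → -70 - 5 = -75. Stack: [-75]
STORE_FAST q → q=-75. Stack: []
LOAD_FAST_LOAD_FAST x,q → push -14,-75. Stack: [-14, -75]
BINARY_OP - → -14 - -75 = 61. Stack: [61]
STORE_FAST w → w=61. Stack: []
LOAD_FAST_LOAD_FAST q,w → push -75,61. Stack: [-75, 61]
BINARY_OP ^ → -75 ^ 61 = -120. Stack: [-120]
LOAD_CONST → push 8. Stack: [-120, 8]
LOAD_FAST p → push -4. Stack: [-120, 8, -4]
BINARY_OP + → 8 + -4 = 4. Stack: [-120, 4]
BINARY_OP - → -120 - 4 = -124. Stack: [-124]
STORE_FAST v → v=-124. Stack: []
LOAD_FAST_LOAD_FAST v,b → push -124,5. Stack: [-124, 5]
BINARY_OP & → -124 & 5 = 4. Stack: [4]
RETURN_VALUE → return 4.

4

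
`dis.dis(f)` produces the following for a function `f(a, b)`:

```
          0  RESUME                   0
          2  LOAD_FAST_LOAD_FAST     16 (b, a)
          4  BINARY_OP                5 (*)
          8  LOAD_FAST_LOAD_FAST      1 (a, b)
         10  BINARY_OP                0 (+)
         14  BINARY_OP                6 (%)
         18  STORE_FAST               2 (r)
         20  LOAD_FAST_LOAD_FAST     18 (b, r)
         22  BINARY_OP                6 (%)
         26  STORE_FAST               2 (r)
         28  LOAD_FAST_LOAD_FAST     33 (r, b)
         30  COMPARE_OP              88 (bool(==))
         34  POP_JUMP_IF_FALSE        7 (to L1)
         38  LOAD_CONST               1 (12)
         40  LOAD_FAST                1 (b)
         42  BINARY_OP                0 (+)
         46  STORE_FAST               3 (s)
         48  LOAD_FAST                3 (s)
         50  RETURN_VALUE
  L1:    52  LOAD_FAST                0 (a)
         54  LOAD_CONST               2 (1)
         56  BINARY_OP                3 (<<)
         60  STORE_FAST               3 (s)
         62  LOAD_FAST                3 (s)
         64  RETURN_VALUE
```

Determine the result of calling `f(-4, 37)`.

LOAD_FAST_LOAD_FAST b,a → push 37,-4. Stack: [37, -4]
BINARY_OP * → 37 * -4 = -148. Stack: [-148]
LOAD_FAST_LOAD_FAST a,b → push -4,37. Stack: [-148, -4, 37]
BINARY_OP + → -4 + 37 = 33. Stack: [-148, 33]
BINARY_OP % → -148 % 33 = 17. Stack: [17]
STORE_FAST r → r=17. Stack: []
LOAD_FAST_LOAD_FAST b,r → push 37,17. Stack: [37, 17]
BINARY_OP % → 37 % 17 = 3. Stack: [3]
STORE_FAST r → r=3. Stack: []
LOAD_FAST_LOAD_FAST r,b → push 3,37. Stack: [3, 37]
COMPARE_OP bool(==) → 3 vs 37 = False. Stack: [False]
POP_JUMP_IF_FALSE → pop False; jump. Stack: []
LOAD_FAST a → push -4. Stack: [-4]
LOAD_CONST → push 1. Stack: [-4, 1]
BINARY_OP << → -4 << 1 = -8. Stack: [-8]
STORE_FAST s → s=-8. Stack: []
LOAD_FAST s → push -8. Stack: [-8]
RETURN_VALUE → return -8.

-8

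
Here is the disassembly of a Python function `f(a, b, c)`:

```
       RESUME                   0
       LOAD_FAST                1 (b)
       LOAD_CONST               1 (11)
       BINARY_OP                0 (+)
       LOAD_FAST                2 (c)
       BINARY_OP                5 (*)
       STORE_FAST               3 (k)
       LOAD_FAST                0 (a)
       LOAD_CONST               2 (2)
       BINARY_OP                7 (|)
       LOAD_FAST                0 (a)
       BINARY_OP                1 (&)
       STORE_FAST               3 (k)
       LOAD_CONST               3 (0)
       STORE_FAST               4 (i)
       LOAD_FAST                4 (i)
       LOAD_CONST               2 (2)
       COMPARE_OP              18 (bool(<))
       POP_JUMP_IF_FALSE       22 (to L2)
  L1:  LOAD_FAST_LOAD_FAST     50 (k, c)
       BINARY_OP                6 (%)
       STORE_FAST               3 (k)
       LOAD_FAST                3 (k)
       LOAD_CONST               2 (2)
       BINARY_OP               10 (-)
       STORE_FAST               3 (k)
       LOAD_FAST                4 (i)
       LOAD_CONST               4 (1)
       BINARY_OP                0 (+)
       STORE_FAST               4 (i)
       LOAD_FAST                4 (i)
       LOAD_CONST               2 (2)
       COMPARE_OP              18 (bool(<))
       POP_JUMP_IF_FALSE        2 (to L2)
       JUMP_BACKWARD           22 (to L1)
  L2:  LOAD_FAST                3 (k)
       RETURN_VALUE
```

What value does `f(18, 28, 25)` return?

14

LOAD_FAST b → push 28. Stack: [28]
LOAD_CONST → push 11. Stack: [28, 11]
BINARY_OP + → 28 + 11 = 39. Stack: [39]
LOAD_FAST c → push 25. Stack: [39, 25]
BINARY_OP * → 39 * 25 = 975. Stack: [975]
STORE_FAST k → k=975. Stack: []
LOAD_FAST a → push 18. Stack: [18]
LOAD_CONST → push 2. Stack: [18, 2]
BINARY_OP | → 18 | 2 = 18. Stack: [18]
LOAD_FAST a → push 18. Stack: [18, 18]
BINARY_OP & → 18 & 18 = 18. Stack: [18]
STORE_FAST k → k=18. Stack: []
LOAD_CONST → push 0. Stack: [0]
STORE_FAST i → i=0. Stack: []
LOAD_FAST i → push 0. Stack: [0]
LOAD_CONST → push 2. Stack: [0, 2]
COMPARE_OP bool(<) → 0 vs 2 = True. Stack: [True]
POP_JUMP_IF_FALSE → pop True; no jump. Stack: []
LOAD_FAST_LOAD_FAST k,c → push 18,25. Stack: [18, 25]
BINARY_OP % → 18 % 25 = 18. Stack: [18]
STORE_FAST k → k=18. Stack: []
LOAD_FAST k → push 18. Stack: [18]
LOAD_CONST → push 2. Stack: [18, 2]
BINARY_OP - → 18 - 2 = 16. Stack: [16]
STORE_FAST k → k=16. Stack: []
LOAD_FAST i → push 0. Stack: [0]
LOAD_CONST → push 1. Stack: [0, 1]
BINARY_OP + → 0 + 1 = 1. Stack: [1]
STORE_FAST i → i=1. Stack: []
LOAD_FAST i → push 1. Stack: [1]
LOAD_CONST → push 2. Stack: [1, 2]
COMPARE_OP bool(<) → 1 vs 2 = True. Stack: [True]
POP_JUMP_IF_FALSE → pop True; no jump. Stack: []
LOAD_FAST_LOAD_FAST k,c → push 16,25. Stack: [16, 25]
BINARY_OP % → 16 % 25 = 16. Stack: [16]
STORE_FAST k → k=16. Stack: []
LOAD_FAST k → push 16. Stack: [16]
LOAD_CONST → push 2. Stack: [16, 2]
BINARY_OP - → 16 - 2 = 14. Stack: [14]
STORE_FAST k → k=14. Stack: []
LOAD_FAST i → push 1. Stack: [1]
LOAD_CONST → push 1. Stack: [1, 1]
BINARY_OP + → 1 + 1 = 2. Stack: [2]
STORE_FAST i → i=2. Stack: []
LOAD_FAST i → push 2. Stack: [2]
LOAD_CONST → push 2. Stack: [2, 2]
COMPARE_OP bool(<) → 2 vs 2 = False. Stack: [False]
POP_JUMP_IF_FALSE → pop False; jump. Stack: []
LOAD_FAST k → push 14. Stack: [14]
RETURN_VALUE → return 14.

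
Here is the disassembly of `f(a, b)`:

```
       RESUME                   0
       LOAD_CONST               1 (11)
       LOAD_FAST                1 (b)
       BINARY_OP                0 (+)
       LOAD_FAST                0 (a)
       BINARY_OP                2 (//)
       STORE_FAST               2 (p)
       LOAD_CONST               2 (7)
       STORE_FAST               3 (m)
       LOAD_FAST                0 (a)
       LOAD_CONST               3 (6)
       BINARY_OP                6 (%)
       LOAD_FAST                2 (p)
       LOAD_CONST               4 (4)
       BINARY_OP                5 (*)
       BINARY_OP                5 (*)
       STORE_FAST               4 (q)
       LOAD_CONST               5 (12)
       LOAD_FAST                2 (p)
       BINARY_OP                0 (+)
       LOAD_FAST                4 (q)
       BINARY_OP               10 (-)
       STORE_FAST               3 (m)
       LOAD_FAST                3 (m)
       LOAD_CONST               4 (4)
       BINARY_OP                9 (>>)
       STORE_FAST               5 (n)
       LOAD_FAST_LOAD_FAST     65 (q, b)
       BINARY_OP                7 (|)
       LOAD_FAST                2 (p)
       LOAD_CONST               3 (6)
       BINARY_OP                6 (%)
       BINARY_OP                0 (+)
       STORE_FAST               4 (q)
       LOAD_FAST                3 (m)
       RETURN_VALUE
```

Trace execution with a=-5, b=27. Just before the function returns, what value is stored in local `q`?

-1

LOAD_CONST → push 11. Stack: [11]
LOAD_FAST b → push 27. Stack: [11, 27]
BINARY_OP + → 11 + 27 = 38. Stack: [38]
LOAD_FAST a → push -5. Stack: [38, -5]
BINARY_OP // → 38 // -5 = -8. Stack: [-8]
STORE_FAST p → p=-8. Stack: []
LOAD_CONST → push 7. Stack: [7]
STORE_FAST m → m=7. Stack: []
LOAD_FAST a → push -5. Stack: [-5]
LOAD_CONST → push 6. Stack: [-5, 6]
BINARY_OP % → -5 % 6 = 1. Stack: [1]
LOAD_FAST p → push -8. Stack: [1, -8]
LOAD_CONST → push 4. Stack: [1, -8, 4]
BINARY_OP * → -8 * 4 = -32. Stack: [1, -32]
BINARY_OP * → 1 * -32 = -32. Stack: [-32]
STORE_FAST q → q=-32. Stack: []
LOAD_CONST → push 12. Stack: [12]
LOAD_FAST p → push -8. Stack: [12, -8]
BINARY_OP + → 12 + -8 = 4. Stack: [4]
LOAD_FAST q → push -32. Stack: [4, -32]
BINARY_OP - → 4 - -32 = 36. Stack: [36]
STORE_FAST m → m=36. Stack: []
LOAD_FAST m → push 36. Stack: [36]
LOAD_CONST → push 4. Stack: [36, 4]
BINARY_OP >> → 36 >> 4 = 2. Stack: [2]
STORE_FAST n → n=2. Stack: []
LOAD_FAST_LOAD_FAST q,b → push -32,27. Stack: [-32, 27]
BINARY_OP | → -32 | 27 = -5. Stack: [-5]
LOAD_FAST p → push -8. Stack: [-5, -8]
LOAD_CONST → push 6. Stack: [-5, -8, 6]
BINARY_OP % → -8 % 6 = 4. Stack: [-5, 4]
BINARY_OP + → -5 + 4 = -1. Stack: [-1]
STORE_FAST q → q=-1. Stack: []
LOAD_FAST m → push 36. Stack: [36]
RETURN_VALUE → return 36.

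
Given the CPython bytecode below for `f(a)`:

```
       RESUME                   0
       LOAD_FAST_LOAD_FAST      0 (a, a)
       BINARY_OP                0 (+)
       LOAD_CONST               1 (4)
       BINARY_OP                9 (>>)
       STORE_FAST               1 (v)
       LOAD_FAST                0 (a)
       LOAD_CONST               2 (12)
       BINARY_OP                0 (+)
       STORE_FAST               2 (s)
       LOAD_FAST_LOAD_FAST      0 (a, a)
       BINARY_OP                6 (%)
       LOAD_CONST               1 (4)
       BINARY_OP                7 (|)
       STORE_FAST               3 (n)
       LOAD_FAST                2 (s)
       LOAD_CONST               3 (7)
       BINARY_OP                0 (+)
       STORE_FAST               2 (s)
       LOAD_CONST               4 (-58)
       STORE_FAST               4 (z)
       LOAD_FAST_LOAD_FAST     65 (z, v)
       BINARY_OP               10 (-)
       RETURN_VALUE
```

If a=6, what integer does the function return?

-58

LOAD_FAST_LOAD_FAST a,a → push 6,6. Stack: [6, 6]
BINARY_OP + → 6 + 6 = 12. Stack: [12]
LOAD_CONST → push 4. Stack: [12, 4]
BINARY_OP >> → 12 >> 4 = 0. Stack: [0]
STORE_FAST v → v=0. Stack: []
LOAD_FAST a → push 6. Stack: [6]
LOAD_CONST → push 12. Stack: [6, 12]
BINARY_OP + → 6 + 12 = 18. Stack: [18]
STORE_FAST s → s=18. Stack: []
LOAD_FAST_LOAD_FAST a,a → push 6,6. Stack: [6, 6]
BINARY_OP % → 6 % 6 = 0. Stack: [0]
LOAD_CONST → push 4. Stack: [0, 4]
BINARY_OP | → 0 | 4 = 4. Stack: [4]
STORE_FAST n → n=4. Stack: []
LOAD_FAST s → push 18. Stack: [18]
LOAD_CONST → push 7. Stack: [18, 7]
BINARY_OP + → 18 + 7 = 25. Stack: [25]
STORE_FAST s → s=25. Stack: []
LOAD_CONST → push -58. Stack: [-58]
STORE_FAST z → z=-58. Stack: []
LOAD_FAST_LOAD_FAST z,v → push -58,0. Stack: [-58, 0]
BINARY_OP - → -58 - 0 = -58. Stack: [-58]
RETURN_VALUE → return -58.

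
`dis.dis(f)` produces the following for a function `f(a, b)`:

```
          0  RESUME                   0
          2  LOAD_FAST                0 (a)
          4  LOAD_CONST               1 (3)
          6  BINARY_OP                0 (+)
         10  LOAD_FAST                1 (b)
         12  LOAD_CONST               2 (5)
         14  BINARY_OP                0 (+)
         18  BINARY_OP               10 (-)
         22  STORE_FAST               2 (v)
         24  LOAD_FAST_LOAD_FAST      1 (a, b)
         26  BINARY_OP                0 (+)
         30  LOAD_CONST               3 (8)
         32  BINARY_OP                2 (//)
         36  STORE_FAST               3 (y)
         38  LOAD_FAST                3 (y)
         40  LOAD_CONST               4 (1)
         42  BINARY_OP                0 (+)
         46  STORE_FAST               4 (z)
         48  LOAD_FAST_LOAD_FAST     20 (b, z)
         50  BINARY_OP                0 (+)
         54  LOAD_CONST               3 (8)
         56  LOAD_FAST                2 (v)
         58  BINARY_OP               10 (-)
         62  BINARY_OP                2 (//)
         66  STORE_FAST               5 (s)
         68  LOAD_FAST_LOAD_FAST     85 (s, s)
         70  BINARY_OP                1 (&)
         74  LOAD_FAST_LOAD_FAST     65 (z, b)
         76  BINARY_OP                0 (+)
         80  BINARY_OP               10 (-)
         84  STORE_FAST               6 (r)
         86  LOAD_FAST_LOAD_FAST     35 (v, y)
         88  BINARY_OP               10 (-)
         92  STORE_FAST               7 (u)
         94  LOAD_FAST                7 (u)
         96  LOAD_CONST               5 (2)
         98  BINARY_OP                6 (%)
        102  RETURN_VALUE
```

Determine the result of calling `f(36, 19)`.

LOAD_FAST a → push 36. Stack: [36]
LOAD_CONST → push 3. Stack: [36, 3]
BINARY_OP + → 36 + 3 = 39. Stack: [39]
LOAD_FAST b → push 19. Stack: [39, 19]
LOAD_CONST → push 5. Stack: [39, 19, 5]
BINARY_OP + → 19 + 5 = 24. Stack: [39, 24]
BINARY_OP - → 39 - 24 = 15. Stack: [15]
STORE_FAST v → v=15. Stack: []
LOAD_FAST_LOAD_FAST a,b → push 36,19. Stack: [36, 19]
BINARY_OP + → 36 + 19 = 55. Stack: [55]
LOAD_CONST → push 8. Stack: [55, 8]
BINARY_OP // → 55 // 8 = 6. Stack: [6]
STORE_FAST y → y=6. Stack: []
LOAD_FAST y → push 6. Stack: [6]
LOAD_CONST → push 1. Stack: [6, 1]
BINARY_OP + → 6 + 1 = 7. Stack: [7]
STORE_FAST z → z=7. Stack: []
LOAD_FAST_LOAD_FAST b,z → push 19,7. Stack: [19, 7]
BINARY_OP + → 19 + 7 = 26. Stack: [26]
LOAD_CONST → push 8. Stack: [26, 8]
LOAD_FAST v → push 15. Stack: [26, 8, 15]
BINARY_OP - → 8 - 15 = -7. Stack: [26, -7]
BINARY_OP // → 26 // -7 = -4. Stack: [-4]
STORE_FAST s → s=-4. Stack: []
LOAD_FAST_LOAD_FAST s,s → push -4,-4. Stack: [-4, -4]
BINARY_OP & → -4 & -4 = -4. Stack: [-4]
LOAD_FAST_LOAD_FAST z,b → push 7,19. Stack: [-4, 7, 19]
BINARY_OP + → 7 + 19 = 26. Stack: [-4, 26]
BINARY_OP - → -4 - 26 = -30. Stack: [-30]
STORE_FAST r → r=-30. Stack: []
LOAD_FAST_LOAD_FAST v,y → push 15,6. Stack: [15, 6]
BINARY_OP - → 15 - 6 = 9. Stack: [9]
STORE_FAST u → u=9. Stack: []
LOAD_FAST u → push 9. Stack: [9]
LOAD_CONST → push 2. Stack: [9, 2]
BINARY_OP % → 9 % 2 = 1. Stack: [1]
RETURN_VALUE → return 1.

1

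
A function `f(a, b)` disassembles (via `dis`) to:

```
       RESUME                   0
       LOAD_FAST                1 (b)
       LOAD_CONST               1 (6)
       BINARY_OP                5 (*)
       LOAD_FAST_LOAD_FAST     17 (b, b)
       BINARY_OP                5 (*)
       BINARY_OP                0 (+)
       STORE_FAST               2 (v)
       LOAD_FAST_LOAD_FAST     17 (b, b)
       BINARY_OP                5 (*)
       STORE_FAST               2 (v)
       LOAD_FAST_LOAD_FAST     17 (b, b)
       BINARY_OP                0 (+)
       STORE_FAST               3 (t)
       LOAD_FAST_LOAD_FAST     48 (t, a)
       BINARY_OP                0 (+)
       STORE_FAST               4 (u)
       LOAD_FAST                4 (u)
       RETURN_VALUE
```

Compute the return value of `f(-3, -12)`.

LOAD_FAST b → push -12. Stack: [-12]
LOAD_CONST → push 6. Stack: [-12, 6]
BINARY_OP * → -12 * 6 = -72. Stack: [-72]
LOAD_FAST_LOAD_FAST b,b → push -12,-12. Stack: [-72, -12, -12]
BINARY_OP * → -12 * -12 = 144. Stack: [-72, 144]
BINARY_OP + → -72 + 144 = 72. Stack: [72]
STORE_FAST v → v=72. Stack: []
LOAD_FAST_LOAD_FAST b,b → push -12,-12. Stack: [-12, -12]
BINARY_OP * → -12 * -12 = 144. Stack: [144]
STORE_FAST v → v=144. Stack: []
LOAD_FAST_LOAD_FAST b,b → push -12,-12. Stack: [-12, -12]
BINARY_OP + → -12 + -12 = -24. Stack: [-24]
STORE_FAST t → t=-24. Stack: []
LOAD_FAST_LOAD_FAST t,a → push -24,-3. Stack: [-24, -3]
BINARY_OP + → -24 + -3 = -27. Stack: [-27]
STORE_FAST u → u=-27. Stack: []
LOAD_FAST u → push -27. Stack: [-27]
RETURN_VALUE → return -27.

-27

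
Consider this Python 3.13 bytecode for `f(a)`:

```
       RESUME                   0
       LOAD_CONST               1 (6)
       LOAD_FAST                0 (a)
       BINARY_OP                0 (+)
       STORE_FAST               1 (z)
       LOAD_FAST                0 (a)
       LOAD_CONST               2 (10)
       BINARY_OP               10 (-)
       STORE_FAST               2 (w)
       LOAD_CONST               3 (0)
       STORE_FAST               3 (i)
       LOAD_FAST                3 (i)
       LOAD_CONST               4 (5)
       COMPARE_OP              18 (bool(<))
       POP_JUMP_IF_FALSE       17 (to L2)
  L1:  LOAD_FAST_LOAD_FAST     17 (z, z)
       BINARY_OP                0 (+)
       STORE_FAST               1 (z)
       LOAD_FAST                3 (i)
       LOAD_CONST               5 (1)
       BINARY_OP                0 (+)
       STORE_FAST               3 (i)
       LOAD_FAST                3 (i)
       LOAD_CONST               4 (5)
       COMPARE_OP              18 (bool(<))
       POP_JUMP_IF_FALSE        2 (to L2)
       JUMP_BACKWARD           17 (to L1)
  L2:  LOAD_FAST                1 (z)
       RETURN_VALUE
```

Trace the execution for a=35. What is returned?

LOAD_CONST → push 6
LOAD_FAST a → push 35
BINARY_OP + → 6 + 35 = 41
STORE_FAST z → z=41
LOAD_FAST a → push 35
LOAD_CONST → push 10
BINARY_OP - → 35 - 10 = 25
STORE_FAST w → w=25
LOAD_CONST → push 0
STORE_FAST i → i=0
LOAD_FAST i → push 0
LOAD_CONST → push 5
COMPARE_OP bool(<) → 0 vs 5 = True
POP_JUMP_IF_FALSE → pop True; no jump
LOAD_FAST_LOAD_FAST z,z → push 41,41
BINARY_OP + → 41 + 41 = 82
STORE_FAST z → z=82
LOAD_FAST i → push 0
LOAD_CONST → push 1
BINARY_OP + → 0 + 1 = 1
STORE_FAST i → i=1
LOAD_FAST i → push 1
LOAD_CONST → push 5
COMPARE_OP bool(<) → 1 vs 5 = True
POP_JUMP_IF_FALSE → pop True; no jump
LOAD_FAST_LOAD_FAST z,z → push 82,82
BINARY_OP + → 82 + 82 = 164
STORE_FAST z → z=164
LOAD_FAST i → push 1
LOAD_CONST → push 1
BINARY_OP + → 1 + 1 = 2
STORE_FAST i → i=2
LOAD_FAST i → push 2
LOAD_CONST → push 5
COMPARE_OP bool(<) → 2 vs 5 = True
POP_JUMP_IF_FALSE → pop True; no jump
LOAD_FAST_LOAD_FAST z,z → push 164,164
BINARY_OP + → 164 + 164 = 328
STORE_FAST z → z=328
LOAD_FAST i → push 2
LOAD_CONST → push 1
BINARY_OP + → 2 + 1 = 3
STORE_FAST i → i=3
LOAD_FAST i → push 3
LOAD_CONST → push 5
COMPARE_OP bool(<) → 3 vs 5 = True
POP_JUMP_IF_FALSE → pop True; no jump
LOAD_FAST_LOAD_FAST z,z → push 328,328
BINARY_OP + → 328 + 328 = 656
STORE_FAST z → z=656
LOAD_FAST i → push 3
LOAD_CONST → push 1
BINARY_OP + → 3 + 1 = 4
STORE_FAST i → i=4
LOAD_FAST i → push 4
LOAD_CONST → push 5
COMPARE_OP bool(<) → 4 vs 5 = True
POP_JUMP_IF_FALSE → pop True; no jump
LOAD_FAST_LOAD_FAST z,z → push 656,656
BINARY_OP + → 656 + 656 = 1312
STORE_FAST z → z=1312
LOAD_FAST i → push 4
LOAD_CONST → push 1
BINARY_OP + → 4 + 1 = 5
STORE_FAST i → i=5
LOAD_FAST i → push 5
LOAD_CONST → push 5
COMPARE_OP bool(<) → 5 vs 5 = False
POP_JUMP_IF_FALSE → pop False; jump
LOAD_FAST z → push 1312
RETURN_VALUE → return 1312.

1312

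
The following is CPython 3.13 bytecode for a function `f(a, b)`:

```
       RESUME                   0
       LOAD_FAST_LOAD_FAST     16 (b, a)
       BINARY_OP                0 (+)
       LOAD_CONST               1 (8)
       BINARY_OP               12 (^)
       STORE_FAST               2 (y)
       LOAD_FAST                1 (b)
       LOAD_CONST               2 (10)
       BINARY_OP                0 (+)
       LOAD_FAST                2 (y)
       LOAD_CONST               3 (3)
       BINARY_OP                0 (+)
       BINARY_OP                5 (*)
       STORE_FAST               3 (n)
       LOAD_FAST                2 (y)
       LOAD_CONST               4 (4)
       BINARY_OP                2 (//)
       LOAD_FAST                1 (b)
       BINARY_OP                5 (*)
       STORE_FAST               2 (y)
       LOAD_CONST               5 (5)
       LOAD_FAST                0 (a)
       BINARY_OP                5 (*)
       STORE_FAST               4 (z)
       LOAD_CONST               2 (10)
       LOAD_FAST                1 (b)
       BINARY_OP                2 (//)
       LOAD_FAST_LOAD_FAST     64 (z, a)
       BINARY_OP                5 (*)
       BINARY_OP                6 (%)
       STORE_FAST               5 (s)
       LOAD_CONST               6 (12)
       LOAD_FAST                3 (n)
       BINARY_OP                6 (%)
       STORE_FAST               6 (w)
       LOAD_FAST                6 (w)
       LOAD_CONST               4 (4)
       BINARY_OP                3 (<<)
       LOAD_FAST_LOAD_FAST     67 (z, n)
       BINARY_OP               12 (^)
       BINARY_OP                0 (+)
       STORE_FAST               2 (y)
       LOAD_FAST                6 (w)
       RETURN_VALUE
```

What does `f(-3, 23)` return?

LOAD_FAST_LOAD_FAST b,a → push 23,-3. Stack: [23, -3]
BINARY_OP + → 23 + -3 = 20. Stack: [20]
LOAD_CONST → push 8. Stack: [20, 8]
BINARY_OP ^ → 20 ^ 8 = 28. Stack: [28]
STORE_FAST y → y=28. Stack: []
LOAD_FAST b → push 23. Stack: [23]
LOAD_CONST → push 10. Stack: [23, 10]
BINARY_OP + → 23 + 10 = 33. Stack: [33]
LOAD_FAST y → push 28. Stack: [33, 28]
LOAD_CONST → push 3. Stack: [33, 28, 3]
BINARY_OP + → 28 + 3 = 31. Stack: [33, 31]
BINARY_OP * → 33 * 31 = 1023. Stack: [1023]
STORE_FAST n → n=1023. Stack: []
LOAD_FAST y → push 28. Stack: [28]
LOAD_CONST → push 4. Stack: [28, 4]
BINARY_OP // → 28 // 4 = 7. Stack: [7]
LOAD_FAST b → push 23. Stack: [7, 23]
BINARY_OP * → 7 * 23 = 161. Stack: [161]
STORE_FAST y → y=161. Stack: []
LOAD_CONST → push 5. Stack: [5]
LOAD_FAST a → push -3. Stack: [5, -3]
BINARY_OP * → 5 * -3 = -15. Stack: [-15]
STORE_FAST z → z=-15. Stack: []
LOAD_CONST → push 10. Stack: [10]
LOAD_FAST b → push 23. Stack: [10, 23]
BINARY_OP // → 10 // 23 = 0. Stack: [0]
LOAD_FAST_LOAD_FAST z,a → push -15,-3. Stack: [0, -15, -3]
BINARY_OP * → -15 * -3 = 45. Stack: [0, 45]
BINARY_OP % → 0 % 45 = 0. Stack: [0]
STORE_FAST s → s=0. Stack: []
LOAD_CONST → push 12. Stack: [12]
LOAD_FAST n → push 1023. Stack: [12, 1023]
BINARY_OP % → 12 % 1023 = 12. Stack: [12]
STORE_FAST w → w=12. Stack: []
LOAD_FAST w → push 12. Stack: [12]
LOAD_CONST → push 4. Stack: [12, 4]
BINARY_OP << → 12 << 4 = 192. Stack: [192]
LOAD_FAST_LOAD_FAST z,n → push -15,1023. Stack: [192, -15, 1023]
BINARY_OP ^ → -15 ^ 1023 = -1010. Stack: [192, -1010]
BINARY_OP + → 192 + -1010 = -818. Stack: [-818]
STORE_FAST y → y=-818. Stack: []
LOAD_FAST w → push 12. Stack: [12]
RETURN_VALUE → return 12.

12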